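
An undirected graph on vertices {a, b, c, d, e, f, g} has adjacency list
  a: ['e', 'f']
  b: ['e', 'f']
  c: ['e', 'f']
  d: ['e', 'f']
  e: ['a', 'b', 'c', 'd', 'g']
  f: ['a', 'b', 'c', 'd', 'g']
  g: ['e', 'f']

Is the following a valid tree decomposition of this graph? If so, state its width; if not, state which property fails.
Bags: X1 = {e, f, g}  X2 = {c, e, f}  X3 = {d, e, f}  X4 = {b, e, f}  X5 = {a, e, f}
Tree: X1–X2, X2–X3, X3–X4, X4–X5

Yes; width 2.

Every vertex of G appears in some bag (union = {a, b, c, d, e, f, g}); every edge is covered by a bag; and for each vertex v the set of bags containing v is connected in the bag tree. The decomposition is therefore valid. The largest bag has 3 vertices, so the width is 2.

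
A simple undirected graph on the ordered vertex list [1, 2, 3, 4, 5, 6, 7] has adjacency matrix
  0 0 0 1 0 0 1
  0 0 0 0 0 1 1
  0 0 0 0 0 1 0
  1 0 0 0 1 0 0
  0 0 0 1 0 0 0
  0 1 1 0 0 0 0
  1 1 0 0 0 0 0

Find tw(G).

A width-1 tree decomposition is:
Bags: B1 = {4, 5}  B2 = {1, 4}  B3 = {1, 7}  B4 = {2, 7}  B5 = {2, 6}  B6 = {3, 6}
Tree: B1–B2, B2–B3, B3–B4, B4–B5, B5–B6
Each bag holds 2 vertices, so the decomposition has width 1, which upper-bounds the treewidth. Since G has at least one edge (e.g. 5–4), it is not an edgeless graph, so tw(G) ≥ 1. Combining the bounds, tw(G) = 1.

1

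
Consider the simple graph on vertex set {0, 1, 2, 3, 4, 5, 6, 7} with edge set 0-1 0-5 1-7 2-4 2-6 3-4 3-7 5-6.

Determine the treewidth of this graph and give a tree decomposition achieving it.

Treewidth 2.
Bags: B1 = {0, 1, 7}  B2 = {0, 3, 7}  B3 = {0, 3, 4}  B4 = {0, 2, 4}  B5 = {0, 2, 6}  B6 = {0, 5, 6}
Tree: B1–B2, B2–B3, B3–B4, B4–B5, B5–B6

Every bag has size at most 3, so the width is 3 − 1 = 2 and tw(G) ≤ 2. Since 0–1–7–3–4–2–6–5–0 is a cycle in G, G is not acyclic. Forests are exactly the graphs of treewidth ≤ 1, so tw(G) ≥ 2. The upper and lower bounds meet at 2, so that is the treewidth.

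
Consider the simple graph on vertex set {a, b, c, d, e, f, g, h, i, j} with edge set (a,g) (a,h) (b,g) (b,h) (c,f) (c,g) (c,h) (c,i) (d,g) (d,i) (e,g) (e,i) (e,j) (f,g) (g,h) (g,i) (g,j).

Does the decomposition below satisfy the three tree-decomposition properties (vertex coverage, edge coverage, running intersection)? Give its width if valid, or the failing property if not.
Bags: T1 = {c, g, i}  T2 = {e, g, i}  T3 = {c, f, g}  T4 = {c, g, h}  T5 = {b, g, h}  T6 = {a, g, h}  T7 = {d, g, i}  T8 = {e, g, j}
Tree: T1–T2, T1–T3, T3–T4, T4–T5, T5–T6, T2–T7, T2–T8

Yes; width 2.

Vertex coverage: the bags together contain {a, b, c, d, e, f, g, h, i, j}, the full vertex set. Edge coverage: each edge of G has both endpoints in at least one bag. Running intersection: for every vertex, the bags containing it form a connected subtree. All three properties hold, so this is a valid tree decomposition of width max|bag| − 1 = 2, and hence tw(G) ≤ 2.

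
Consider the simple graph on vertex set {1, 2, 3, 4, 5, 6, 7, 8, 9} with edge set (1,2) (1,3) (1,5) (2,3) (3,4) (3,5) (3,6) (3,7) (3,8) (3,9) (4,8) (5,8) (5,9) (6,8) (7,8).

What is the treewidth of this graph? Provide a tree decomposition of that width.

Each bag holds 3 vertices, so the decomposition has width 2, which upper-bounds the treewidth. Conversely, {3, 4, 8} is a clique of size 3, and the vertices of any clique must share a bag in every tree decomposition; so some bag has ≥ 3 vertices and tw(G) ≥ 2. The upper and lower bounds meet at 2, so that is the treewidth.

Treewidth 2.
Bags: B1 = {3, 5, 8}  B2 = {1, 3, 5}  B3 = {1, 2, 3}  B4 = {3, 7, 8}  B5 = {3, 5, 9}  B6 = {3, 6, 8}  B7 = {3, 4, 8}
Tree: B1–B2, B2–B3, B1–B4, B2–B5, B1–B6, B6–B7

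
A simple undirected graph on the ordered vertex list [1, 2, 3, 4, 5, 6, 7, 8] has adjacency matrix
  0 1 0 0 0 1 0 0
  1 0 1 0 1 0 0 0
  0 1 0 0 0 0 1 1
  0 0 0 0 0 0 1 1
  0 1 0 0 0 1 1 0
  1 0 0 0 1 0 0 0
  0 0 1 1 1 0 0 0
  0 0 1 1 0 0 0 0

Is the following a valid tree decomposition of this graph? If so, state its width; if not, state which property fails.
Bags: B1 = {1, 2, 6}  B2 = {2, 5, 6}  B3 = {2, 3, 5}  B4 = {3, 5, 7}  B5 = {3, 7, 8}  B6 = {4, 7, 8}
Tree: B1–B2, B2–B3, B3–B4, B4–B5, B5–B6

Yes; width 2.

Checking the three conditions: (i) the bags cover all of {1, 2, 3, 4, 5, 6, 7, 8}; (ii) for each edge, some bag contains both endpoints; (iii) the bags containing any fixed vertex form a subtree. All hold, so the decomposition is valid with width 3 − 1 = 2.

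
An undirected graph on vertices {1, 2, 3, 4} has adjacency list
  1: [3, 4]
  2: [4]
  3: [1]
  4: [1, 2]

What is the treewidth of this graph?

A width-1 tree decomposition is:
Bags: B1 = {1, 3}  B2 = {1, 4}  B3 = {2, 4}
Tree: B1–B2, B2–B3
The largest bag has 2 vertices, giving width 1; this decomposition certifies tw(G) ≤ 1. Since G has at least one edge (e.g. 3–1), it is not an edgeless graph, so tw(G) ≥ 1. Combining the bounds, tw(G) = 1.

1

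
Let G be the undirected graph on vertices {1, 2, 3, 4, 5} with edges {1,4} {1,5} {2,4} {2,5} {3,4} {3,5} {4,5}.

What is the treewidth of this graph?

A width-2 tree decomposition is:
Bags: B1 = {2, 4, 5}  B2 = {3, 4, 5}  B3 = {1, 4, 5}
Tree: B1–B2, B1–B3
Every bag has size at most 3, so the width is 3 − 1 = 2 and tw(G) ≤ 2. On the other hand G contains the 3-clique {1, 4, 5}. A clique must lie in a single bag of any decomposition, so no decomposition can have width below 2. Hence tw(G) = 2 exactly.

2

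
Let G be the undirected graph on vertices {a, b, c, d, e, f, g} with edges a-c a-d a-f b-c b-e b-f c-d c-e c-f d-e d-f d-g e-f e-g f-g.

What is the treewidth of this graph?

A width-3 tree decomposition is:
Bags: B1 = {b, c, e, f}  B2 = {c, d, e, f}  B3 = {d, e, f, g}  B4 = {a, c, d, f}
Tree: B1–B2, B2–B3, B2–B4
The largest bag has 4 vertices, giving width 3; this decomposition certifies tw(G) ≤ 3. Conversely, {d, e, f, g} is a clique of size 4, and the vertices of any clique must share a bag in every tree decomposition; so some bag has ≥ 4 vertices and tw(G) ≥ 3. Hence tw(G) = 3 exactly.

3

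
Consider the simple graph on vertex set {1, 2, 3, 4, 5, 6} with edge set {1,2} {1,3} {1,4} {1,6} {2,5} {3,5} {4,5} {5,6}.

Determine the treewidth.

2

A width-2 tree decomposition is:
Bags: B1 = {1, 2, 5}  B2 = {1, 4, 5}  B3 = {1, 5, 6}  B4 = {1, 3, 5}
Tree: B1–B2, B2–B3, B3–B4
Each bag holds 3 vertices, so the decomposition has width 2, which upper-bounds the treewidth. Since 2–5–4–1–2 is a cycle in G, G is not acyclic. Forests are exactly the graphs of treewidth ≤ 1, so tw(G) ≥ 2. Therefore the treewidth is 2.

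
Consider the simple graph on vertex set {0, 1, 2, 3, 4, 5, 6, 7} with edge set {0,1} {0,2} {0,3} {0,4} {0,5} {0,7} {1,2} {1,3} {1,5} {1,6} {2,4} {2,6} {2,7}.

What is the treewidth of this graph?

2

A width-2 tree decomposition is:
Bags: B1 = {0, 1, 3}  B2 = {0, 1, 2}  B3 = {0, 2, 4}  B4 = {0, 2, 7}  B5 = {0, 1, 5}  B6 = {1, 2, 6}
Tree: B1–B2, B2–B3, B3–B4, B2–B5, B2–B6
The largest bag has 3 vertices, giving width 2; this decomposition certifies tw(G) ≤ 2. Conversely, {0, 1, 2} is a clique of size 3, and the vertices of any clique must share a bag in every tree decomposition; so some bag has ≥ 3 vertices and tw(G) ≥ 2. The upper and lower bounds meet at 2, so that is the treewidth.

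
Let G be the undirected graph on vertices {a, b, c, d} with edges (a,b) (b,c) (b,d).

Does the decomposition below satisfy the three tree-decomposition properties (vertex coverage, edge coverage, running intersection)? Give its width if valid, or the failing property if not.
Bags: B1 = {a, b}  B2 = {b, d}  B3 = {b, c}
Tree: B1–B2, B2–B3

Checking the three conditions: (i) the bags cover all of {a, b, c, d}; (ii) for each edge, some bag contains both endpoints; (iii) the bags containing any fixed vertex form a subtree. All hold, so the decomposition is valid with width 2 − 1 = 1.

Yes; width 1.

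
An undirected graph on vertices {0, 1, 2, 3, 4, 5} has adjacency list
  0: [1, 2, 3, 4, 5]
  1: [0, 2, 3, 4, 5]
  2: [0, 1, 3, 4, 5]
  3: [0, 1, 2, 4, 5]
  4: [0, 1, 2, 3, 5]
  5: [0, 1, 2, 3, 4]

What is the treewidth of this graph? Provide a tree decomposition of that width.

With just one bag of size 6, the width is 6 − 1 = 5, so tw(G) ≤ 5. For the lower bound, the 6 vertices {0, 1, 2, 3, 4, 5} are pairwise adjacent, and any tree decomposition puts a clique entirely inside one bag — forcing width ≥ 5. Hence tw(G) = 5 exactly.

Treewidth 5.
Bags: B1 = {0, 1, 2, 3, 4, 5}
Tree: (single bag)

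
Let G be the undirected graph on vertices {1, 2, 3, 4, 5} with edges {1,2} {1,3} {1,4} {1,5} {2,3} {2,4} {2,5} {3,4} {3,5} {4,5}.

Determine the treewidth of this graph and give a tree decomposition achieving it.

Treewidth 4.
One optimal decomposition is:
Bags: B1 = {1, 2, 3, 4, 5}
Tree: (single bag)

A single bag containing all 5 vertices is trivially a valid decomposition of width 4. For the lower bound, the 5 vertices {1, 2, 3, 4, 5} are pairwise adjacent, and any tree decomposition puts a clique entirely inside one bag — forcing width ≥ 4. The upper and lower bounds meet at 4, so that is the treewidth.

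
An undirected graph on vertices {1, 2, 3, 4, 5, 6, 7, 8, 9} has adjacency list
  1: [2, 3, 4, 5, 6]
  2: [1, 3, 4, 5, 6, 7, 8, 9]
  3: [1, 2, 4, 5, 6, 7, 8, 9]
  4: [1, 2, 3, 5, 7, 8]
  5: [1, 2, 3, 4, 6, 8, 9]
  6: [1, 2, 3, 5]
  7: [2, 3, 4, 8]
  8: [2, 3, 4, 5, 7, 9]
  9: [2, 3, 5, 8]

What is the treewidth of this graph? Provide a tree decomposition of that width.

Every bag has size at most 5, so the width is 5 − 1 = 4 and tw(G) ≤ 4. On the other hand G contains the 5-clique {2, 3, 5, 8, 9}. A clique must lie in a single bag of any decomposition, so no decomposition can have width below 4. Hence tw(G) = 4 exactly.

Treewidth 4.
One optimal decomposition is:
Bags: B1 = {1, 2, 3, 5, 6}  B2 = {1, 2, 3, 4, 5}  B3 = {2, 3, 4, 5, 8}  B4 = {2, 3, 5, 8, 9}  B5 = {2, 3, 4, 7, 8}
Tree: B1–B2, B2–B3, B3–B4, B3–B5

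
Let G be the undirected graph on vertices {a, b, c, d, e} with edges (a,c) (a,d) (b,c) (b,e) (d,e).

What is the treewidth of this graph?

A width-2 tree decomposition is:
Bags: B1 = {b, d, e}  B2 = {a, b, d}  B3 = {a, b, c}
Tree: B1–B2, B2–B3
Each bag holds 3 vertices, so the decomposition has width 2, which upper-bounds the treewidth. The edges b–e–d–a–c–b form a cycle, so G is not a tree and its treewidth is at least 2. Hence tw(G) = 2 exactly.

2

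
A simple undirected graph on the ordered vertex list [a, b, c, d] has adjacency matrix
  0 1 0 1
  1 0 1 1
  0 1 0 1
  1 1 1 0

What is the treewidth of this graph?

2

A width-2 tree decomposition is:
Bags: B1 = {a, b, d}  B2 = {b, c, d}
Tree: B1–B2
The largest bag has 3 vertices, giving width 2; this decomposition certifies tw(G) ≤ 2. On the other hand G contains the 3-clique {b, c, d}. A clique must lie in a single bag of any decomposition, so no decomposition can have width below 2. Combining the bounds, tw(G) = 2.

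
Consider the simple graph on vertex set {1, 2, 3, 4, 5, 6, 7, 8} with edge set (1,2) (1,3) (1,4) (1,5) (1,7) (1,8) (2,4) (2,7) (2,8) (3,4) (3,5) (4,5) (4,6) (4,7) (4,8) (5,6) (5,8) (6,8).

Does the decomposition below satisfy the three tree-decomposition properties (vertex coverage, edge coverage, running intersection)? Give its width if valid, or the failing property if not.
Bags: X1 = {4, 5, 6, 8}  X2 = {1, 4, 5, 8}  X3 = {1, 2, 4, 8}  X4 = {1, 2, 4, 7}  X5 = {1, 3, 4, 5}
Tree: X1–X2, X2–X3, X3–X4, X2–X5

Checking the three conditions: (i) the bags cover all of {1, 2, 3, 4, 5, 6, 7, 8}; (ii) for each edge, some bag contains both endpoints; (iii) the bags containing any fixed vertex form a subtree. All hold, so the decomposition is valid with width 4 − 1 = 3.

Yes; width 3.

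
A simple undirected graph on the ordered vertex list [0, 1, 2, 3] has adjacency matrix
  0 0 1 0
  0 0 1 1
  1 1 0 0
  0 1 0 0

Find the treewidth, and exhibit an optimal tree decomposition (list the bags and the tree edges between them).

Each bag holds 2 vertices, so the decomposition has width 1, which upper-bounds the treewidth. G has an edge, so its treewidth is at least 1. Combining the bounds, tw(G) = 1.

Treewidth 1.
Bags: B1 = {0, 2}  B2 = {1, 2}  B3 = {1, 3}
Tree: B1–B2, B2–B3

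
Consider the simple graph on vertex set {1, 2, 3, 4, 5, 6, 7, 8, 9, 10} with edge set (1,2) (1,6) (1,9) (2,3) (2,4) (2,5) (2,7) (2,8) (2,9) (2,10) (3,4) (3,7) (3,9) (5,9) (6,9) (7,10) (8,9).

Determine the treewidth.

2

A width-2 tree decomposition is:
Bags: B1 = {1, 2, 9}  B2 = {1, 6, 9}  B3 = {2, 5, 9}  B4 = {2, 3, 9}  B5 = {2, 3, 7}  B6 = {2, 7, 10}  B7 = {2, 8, 9}  B8 = {2, 3, 4}
Tree: B1–B2, B1–B3, B3–B4, B4–B5, B5–B6, B3–B7, B5–B8
The largest bag has 3 vertices, giving width 2; this decomposition certifies tw(G) ≤ 2. For the lower bound, the 3 vertices {2, 8, 9} are pairwise adjacent, and any tree decomposition puts a clique entirely inside one bag — forcing width ≥ 2. Combining the bounds, tw(G) = 2.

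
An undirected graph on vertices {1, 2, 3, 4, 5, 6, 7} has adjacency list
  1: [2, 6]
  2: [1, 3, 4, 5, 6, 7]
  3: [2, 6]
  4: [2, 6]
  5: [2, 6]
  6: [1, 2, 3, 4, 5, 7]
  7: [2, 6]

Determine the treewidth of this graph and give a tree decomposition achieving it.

The largest bag has 3 vertices, giving width 2; this decomposition certifies tw(G) ≤ 2. On the other hand G contains the 3-clique {1, 2, 6}. A clique must lie in a single bag of any decomposition, so no decomposition can have width below 2. The upper and lower bounds meet at 2, so that is the treewidth.

Treewidth 2.
One optimal decomposition is:
Bags: B1 = {2, 5, 6}  B2 = {2, 4, 6}  B3 = {2, 3, 6}  B4 = {1, 2, 6}  B5 = {2, 6, 7}
Tree: B1–B2, B1–B3, B2–B4, B3–B5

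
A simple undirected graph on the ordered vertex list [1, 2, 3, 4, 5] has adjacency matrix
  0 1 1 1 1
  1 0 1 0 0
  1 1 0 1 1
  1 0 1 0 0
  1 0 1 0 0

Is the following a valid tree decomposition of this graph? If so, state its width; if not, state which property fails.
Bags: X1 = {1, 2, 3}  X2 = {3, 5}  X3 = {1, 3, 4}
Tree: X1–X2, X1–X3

No — edge (1,5) lies in no bag.

A tree decomposition must satisfy three properties: every vertex lies in some bag; for every edge, both endpoints lie together in some bag; and for every vertex, the bags containing it form a connected subtree. Here edge (1,5) lies in no bag, so the decomposition is invalid.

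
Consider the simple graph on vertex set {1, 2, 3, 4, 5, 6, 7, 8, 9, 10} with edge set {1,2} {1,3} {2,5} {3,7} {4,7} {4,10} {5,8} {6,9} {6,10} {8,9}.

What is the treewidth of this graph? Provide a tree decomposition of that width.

Each bag holds 3 vertices, so the decomposition has width 2, which upper-bounds the treewidth. For the lower bound, G contains the cycle 5–8–9–6–10–4–7–3–1–2–5, so G is not a forest; only forests have treewidth ≤ 1, hence tw(G) ≥ 2. The upper and lower bounds meet at 2, so that is the treewidth.

Treewidth 2.
One optimal decomposition is:
Bags: B1 = {5, 8, 9}  B2 = {5, 6, 9}  B3 = {5, 6, 10}  B4 = {4, 5, 10}  B5 = {4, 5, 7}  B6 = {3, 5, 7}  B7 = {1, 3, 5}  B8 = {1, 2, 5}
Tree: B1–B2, B2–B3, B3–B4, B4–B5, B5–B6, B6–B7, B7–B8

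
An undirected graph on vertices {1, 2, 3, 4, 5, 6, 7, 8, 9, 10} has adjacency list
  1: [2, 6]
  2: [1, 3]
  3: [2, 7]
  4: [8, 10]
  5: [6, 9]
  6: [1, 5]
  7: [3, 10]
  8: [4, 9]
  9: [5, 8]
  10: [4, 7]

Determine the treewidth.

A width-2 tree decomposition is:
Bags: B1 = {4, 8, 10}  B2 = {8, 9, 10}  B3 = {5, 9, 10}  B4 = {5, 6, 10}  B5 = {1, 6, 10}  B6 = {1, 2, 10}  B7 = {2, 3, 10}  B8 = {3, 7, 10}
Tree: B1–B2, B2–B3, B3–B4, B4–B5, B5–B6, B6–B7, B7–B8
Each bag holds 3 vertices, so the decomposition has width 2, which upper-bounds the treewidth. Since 10–4–8–9–5–6–1–2–3–7–10 is a cycle in G, G is not acyclic. Forests are exactly the graphs of treewidth ≤ 1, so tw(G) ≥ 2. Hence tw(G) = 2 exactly.

2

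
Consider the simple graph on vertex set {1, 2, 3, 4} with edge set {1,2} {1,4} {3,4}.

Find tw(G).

A width-1 tree decomposition is:
Bags: B1 = {1, 2}  B2 = {1, 4}  B3 = {3, 4}
Tree: B1–B2, B2–B3
Each bag holds 2 vertices, so the decomposition has width 1, which upper-bounds the treewidth. Since G has at least one edge (e.g. 2–1), it is not an edgeless graph, so tw(G) ≥ 1. Therefore the treewidth is 1.

1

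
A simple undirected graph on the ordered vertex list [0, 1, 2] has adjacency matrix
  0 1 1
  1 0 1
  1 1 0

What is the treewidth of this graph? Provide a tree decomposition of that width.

A single bag containing all 3 vertices is trivially a valid decomposition of width 2. For the lower bound, the 3 vertices {0, 1, 2} are pairwise adjacent, and any tree decomposition puts a clique entirely inside one bag — forcing width ≥ 2. The upper and lower bounds meet at 2, so that is the treewidth.

Treewidth 2.
One optimal decomposition is:
Bags: B1 = {0, 1, 2}
Tree: (single bag)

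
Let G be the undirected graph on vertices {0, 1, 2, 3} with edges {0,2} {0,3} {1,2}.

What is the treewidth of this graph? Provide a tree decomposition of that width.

Treewidth 1.
One such decomposition:
Bags: B1 = {0, 2}  B2 = {0, 3}  B3 = {1, 2}
Tree: B1–B2, B1–B3

Every bag has size at most 2, so the width is 2 − 1 = 1 and tw(G) ≤ 1. G has an edge, so its treewidth is at least 1. Combining the bounds, tw(G) = 1.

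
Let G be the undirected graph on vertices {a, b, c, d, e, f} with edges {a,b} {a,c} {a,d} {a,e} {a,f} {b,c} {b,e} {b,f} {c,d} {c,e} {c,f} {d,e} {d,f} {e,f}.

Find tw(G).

A width-4 tree decomposition is:
Bags: B1 = {a, c, d, e, f}  B2 = {a, b, c, e, f}
Tree: B1–B2
Each bag holds 5 vertices, so the decomposition has width 4, which upper-bounds the treewidth. For the lower bound, the 5 vertices {a, c, d, e, f} are pairwise adjacent, and any tree decomposition puts a clique entirely inside one bag — forcing width ≥ 4. Combining the bounds, tw(G) = 4.

4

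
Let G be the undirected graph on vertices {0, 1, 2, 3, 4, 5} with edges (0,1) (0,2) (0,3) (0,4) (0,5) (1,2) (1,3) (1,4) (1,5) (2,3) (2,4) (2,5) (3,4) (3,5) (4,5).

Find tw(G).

5

A width-5 tree decomposition is:
Bags: B1 = {0, 1, 2, 3, 4, 5}
Tree: (single bag)
With just one bag of size 6, the width is 6 − 1 = 5, so tw(G) ≤ 5. Conversely, {0, 1, 2, 3, 4, 5} is a clique of size 6, and the vertices of any clique must share a bag in every tree decomposition; so some bag has ≥ 6 vertices and tw(G) ≥ 5. The upper and lower bounds meet at 5, so that is the treewidth.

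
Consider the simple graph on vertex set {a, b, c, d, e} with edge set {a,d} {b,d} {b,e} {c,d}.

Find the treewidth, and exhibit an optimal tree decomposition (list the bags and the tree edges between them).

Each bag holds 2 vertices, so the decomposition has width 1, which upper-bounds the treewidth. Since G has at least one edge (e.g. b–d), it is not an edgeless graph, so tw(G) ≥ 1. Hence tw(G) = 1 exactly.

Treewidth 1.
One optimal decomposition is:
Bags: B1 = {b, d}  B2 = {b, e}  B3 = {c, d}  B4 = {a, d}
Tree: B1–B2, B1–B3, B1–B4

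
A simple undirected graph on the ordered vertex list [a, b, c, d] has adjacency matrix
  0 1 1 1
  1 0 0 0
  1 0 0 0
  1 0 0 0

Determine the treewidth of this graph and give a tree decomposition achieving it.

Treewidth 1.
One such decomposition:
Bags: B1 = {a, d}  B2 = {a, b}  B3 = {a, c}
Tree: B1–B2, B2–B3

Each bag holds 2 vertices, so the decomposition has width 1, which upper-bounds the treewidth. G has an edge, so its treewidth is at least 1. Therefore the treewidth is 1.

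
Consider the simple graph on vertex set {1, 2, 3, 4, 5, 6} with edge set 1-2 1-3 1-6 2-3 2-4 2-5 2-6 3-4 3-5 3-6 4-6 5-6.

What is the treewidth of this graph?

A width-3 tree decomposition is:
Bags: B1 = {2, 3, 5, 6}  B2 = {2, 3, 4, 6}  B3 = {1, 2, 3, 6}
Tree: B1–B2, B1–B3
Each bag holds 4 vertices, so the decomposition has width 3, which upper-bounds the treewidth. Conversely, {1, 2, 3, 6} is a clique of size 4, and the vertices of any clique must share a bag in every tree decomposition; so some bag has ≥ 4 vertices and tw(G) ≥ 3. Combining the bounds, tw(G) = 3.

3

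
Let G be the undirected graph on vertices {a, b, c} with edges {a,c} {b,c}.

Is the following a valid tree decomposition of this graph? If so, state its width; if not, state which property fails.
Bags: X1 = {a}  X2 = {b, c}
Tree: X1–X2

No — edge (c,a) lies in no bag.

A tree decomposition must satisfy three properties: every vertex lies in some bag; for every edge, both endpoints lie together in some bag; and for every vertex, the bags containing it form a connected subtree. Here edge (c,a) lies in no bag, so the decomposition is invalid.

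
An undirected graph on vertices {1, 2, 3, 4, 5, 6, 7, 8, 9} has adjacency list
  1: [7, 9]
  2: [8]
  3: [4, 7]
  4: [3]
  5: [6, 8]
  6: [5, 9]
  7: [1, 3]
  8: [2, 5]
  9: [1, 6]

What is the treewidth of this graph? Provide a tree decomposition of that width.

Treewidth 1.
One optimal decomposition is:
Bags: B1 = {2, 8}  B2 = {5, 8}  B3 = {5, 6}  B4 = {6, 9}  B5 = {1, 9}  B6 = {1, 7}  B7 = {3, 7}  B8 = {3, 4}
Tree: B1–B2, B2–B3, B3–B4, B4–B5, B5–B6, B6–B7, B7–B8

Every bag has size at most 2, so the width is 2 − 1 = 1 and tw(G) ≤ 1. G has an edge, so its treewidth is at least 1. Therefore the treewidth is 1.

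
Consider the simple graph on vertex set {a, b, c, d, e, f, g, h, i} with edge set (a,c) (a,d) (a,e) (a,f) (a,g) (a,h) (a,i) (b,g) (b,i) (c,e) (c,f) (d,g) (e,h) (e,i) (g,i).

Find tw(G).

2

A width-2 tree decomposition is:
Bags: B1 = {a, c, e}  B2 = {a, e, i}  B3 = {a, c, f}  B4 = {a, e, h}  B5 = {a, g, i}  B6 = {b, g, i}  B7 = {a, d, g}
Tree: B1–B2, B1–B3, B2–B4, B2–B5, B5–B6, B5–B7
Each bag holds 3 vertices, so the decomposition has width 2, which upper-bounds the treewidth. On the other hand G contains the 3-clique {a, d, g}. A clique must lie in a single bag of any decomposition, so no decomposition can have width below 2. Therefore the treewidth is 2.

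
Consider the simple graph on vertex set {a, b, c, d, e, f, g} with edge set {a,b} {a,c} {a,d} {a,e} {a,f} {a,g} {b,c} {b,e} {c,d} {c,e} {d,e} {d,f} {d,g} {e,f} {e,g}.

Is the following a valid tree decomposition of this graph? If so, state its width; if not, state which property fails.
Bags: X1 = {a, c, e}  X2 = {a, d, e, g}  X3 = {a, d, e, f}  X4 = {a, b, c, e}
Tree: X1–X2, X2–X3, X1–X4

No — edge (d,c) lies in no bag.

A tree decomposition must satisfy three properties: every vertex lies in some bag; for every edge, both endpoints lie together in some bag; and for every vertex, the bags containing it form a connected subtree. Here edge (d,c) lies in no bag, so the decomposition is invalid.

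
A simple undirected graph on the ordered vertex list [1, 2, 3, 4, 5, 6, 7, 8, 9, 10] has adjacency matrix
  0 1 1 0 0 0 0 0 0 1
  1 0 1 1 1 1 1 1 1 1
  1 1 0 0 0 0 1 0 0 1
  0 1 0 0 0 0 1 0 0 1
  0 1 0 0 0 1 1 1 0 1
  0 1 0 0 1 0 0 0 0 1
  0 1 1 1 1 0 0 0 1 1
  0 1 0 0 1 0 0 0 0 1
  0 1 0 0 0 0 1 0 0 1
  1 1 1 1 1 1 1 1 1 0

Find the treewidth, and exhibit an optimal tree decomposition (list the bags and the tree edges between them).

The largest bag has 4 vertices, giving width 3; this decomposition certifies tw(G) ≤ 3. Conversely, {2, 5, 8, 10} is a clique of size 4, and the vertices of any clique must share a bag in every tree decomposition; so some bag has ≥ 4 vertices and tw(G) ≥ 3. Therefore the treewidth is 3.

Treewidth 3.
One optimal decomposition is:
Bags: B1 = {2, 5, 7, 10}  B2 = {2, 5, 8, 10}  B3 = {2, 3, 7, 10}  B4 = {1, 2, 3, 10}  B5 = {2, 4, 7, 10}  B6 = {2, 7, 9, 10}  B7 = {2, 5, 6, 10}
Tree: B1–B2, B1–B3, B3–B4, B3–B5, B3–B6, B2–B7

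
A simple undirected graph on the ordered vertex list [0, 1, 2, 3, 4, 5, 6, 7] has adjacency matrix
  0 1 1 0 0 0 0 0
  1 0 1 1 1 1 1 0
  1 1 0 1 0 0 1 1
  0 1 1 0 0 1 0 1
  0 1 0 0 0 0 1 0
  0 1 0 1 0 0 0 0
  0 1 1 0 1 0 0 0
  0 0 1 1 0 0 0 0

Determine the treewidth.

A width-2 tree decomposition is:
Bags: B1 = {1, 2, 3}  B2 = {2, 3, 7}  B3 = {1, 3, 5}  B4 = {1, 2, 6}  B5 = {0, 1, 2}  B6 = {1, 4, 6}
Tree: B1–B2, B1–B3, B1–B4, B1–B5, B4–B6
The largest bag has 3 vertices, giving width 2; this decomposition certifies tw(G) ≤ 2. On the other hand G contains the 3-clique {0, 1, 2}. A clique must lie in a single bag of any decomposition, so no decomposition can have width below 2. Therefore the treewidth is 2.

2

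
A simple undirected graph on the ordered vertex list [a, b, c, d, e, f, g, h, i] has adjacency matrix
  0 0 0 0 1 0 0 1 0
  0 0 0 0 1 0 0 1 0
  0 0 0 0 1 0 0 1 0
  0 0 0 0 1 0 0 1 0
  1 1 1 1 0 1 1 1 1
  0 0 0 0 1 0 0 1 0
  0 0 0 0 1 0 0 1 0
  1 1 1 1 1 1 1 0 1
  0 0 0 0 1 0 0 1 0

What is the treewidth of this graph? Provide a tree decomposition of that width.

Treewidth 2.
One such decomposition:
Bags: B1 = {e, h, i}  B2 = {b, e, h}  B3 = {d, e, h}  B4 = {a, e, h}  B5 = {e, g, h}  B6 = {c, e, h}  B7 = {e, f, h}
Tree: B1–B2, B1–B3, B2–B4, B3–B5, B1–B6, B2–B7

The largest bag has 3 vertices, giving width 2; this decomposition certifies tw(G) ≤ 2. Conversely, {d, e, h} is a clique of size 3, and the vertices of any clique must share a bag in every tree decomposition; so some bag has ≥ 3 vertices and tw(G) ≥ 2. Combining the bounds, tw(G) = 2.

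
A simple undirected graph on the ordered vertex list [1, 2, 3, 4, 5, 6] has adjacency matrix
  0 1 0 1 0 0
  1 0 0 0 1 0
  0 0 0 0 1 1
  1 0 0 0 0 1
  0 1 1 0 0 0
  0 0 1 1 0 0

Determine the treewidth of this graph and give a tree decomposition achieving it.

Every bag has size at most 3, so the width is 3 − 1 = 2 and tw(G) ≤ 2. Since 2–5–3–6–4–1–2 is a cycle in G, G is not acyclic. Forests are exactly the graphs of treewidth ≤ 1, so tw(G) ≥ 2. Hence tw(G) = 2 exactly.

Treewidth 2.
Bags: B1 = {2, 3, 5}  B2 = {2, 3, 6}  B3 = {2, 4, 6}  B4 = {1, 2, 4}
Tree: B1–B2, B2–B3, B3–B4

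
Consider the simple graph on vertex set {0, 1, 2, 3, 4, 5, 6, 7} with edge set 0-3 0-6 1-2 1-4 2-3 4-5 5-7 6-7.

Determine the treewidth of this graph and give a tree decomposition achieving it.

Treewidth 2.
Bags: B1 = {4, 5, 7}  B2 = {1, 4, 7}  B3 = {1, 2, 7}  B4 = {2, 3, 7}  B5 = {0, 3, 7}  B6 = {0, 6, 7}
Tree: B1–B2, B2–B3, B3–B4, B4–B5, B5–B6

Every bag has size at most 3, so the width is 3 − 1 = 2 and tw(G) ≤ 2. The edges 7–5–4–1–2–3–0–6–7 form a cycle, so G is not a tree and its treewidth is at least 2. Therefore the treewidth is 2.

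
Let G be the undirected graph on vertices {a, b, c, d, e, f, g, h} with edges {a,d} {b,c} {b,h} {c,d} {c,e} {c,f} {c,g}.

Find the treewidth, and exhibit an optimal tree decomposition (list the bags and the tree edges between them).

The largest bag has 2 vertices, giving width 1; this decomposition certifies tw(G) ≤ 1. Any graph with an edge has treewidth ≥ 1, and G has the edge c–g. The upper and lower bounds meet at 1, so that is the treewidth.

Treewidth 1.
One optimal decomposition is:
Bags: B1 = {c, g}  B2 = {b, c}  B3 = {c, d}  B4 = {b, h}  B5 = {c, e}  B6 = {a, d}  B7 = {c, f}
Tree: B1–B2, B1–B3, B2–B4, B3–B5, B3–B6, B2–B7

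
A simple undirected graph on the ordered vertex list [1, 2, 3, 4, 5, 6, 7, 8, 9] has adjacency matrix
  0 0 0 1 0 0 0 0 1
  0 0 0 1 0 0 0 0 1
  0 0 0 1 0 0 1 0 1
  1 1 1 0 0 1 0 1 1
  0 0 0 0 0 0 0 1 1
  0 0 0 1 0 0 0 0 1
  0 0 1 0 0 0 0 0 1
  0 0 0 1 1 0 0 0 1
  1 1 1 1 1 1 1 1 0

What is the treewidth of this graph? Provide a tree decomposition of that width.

Treewidth 2.
Bags: B1 = {2, 4, 9}  B2 = {3, 4, 9}  B3 = {1, 4, 9}  B4 = {4, 8, 9}  B5 = {4, 6, 9}  B6 = {5, 8, 9}  B7 = {3, 7, 9}
Tree: B1–B2, B2–B3, B3–B4, B2–B5, B4–B6, B2–B7

The largest bag has 3 vertices, giving width 2; this decomposition certifies tw(G) ≤ 2. On the other hand G contains the 3-clique {1, 4, 9}. A clique must lie in a single bag of any decomposition, so no decomposition can have width below 2. Combining the bounds, tw(G) = 2.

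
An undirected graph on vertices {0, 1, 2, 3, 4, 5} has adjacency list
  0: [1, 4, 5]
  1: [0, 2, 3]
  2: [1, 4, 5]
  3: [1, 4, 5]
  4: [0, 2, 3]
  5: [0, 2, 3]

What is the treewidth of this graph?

A width-3 tree decomposition is:
Bags: B1 = {0, 1, 4, 5}  B2 = {1, 2, 4, 5}  B3 = {1, 3, 4, 5}
Tree: B1–B2, B2–B3
Every bag has size at most 4, so the width is 4 − 1 = 3 and tw(G) ≤ 3. For the lower bound: the 4 vertex sets {0,1}, {2,4}, {5}, {3} are disjoint, each induces a connected subgraph, and every pair is joined by at least one edge of G. Contracting each set to a single vertex therefore yields K_{4} as a minor, and since treewidth is minor-monotone, tw(G) ≥ tw(K_{4}) = 3. Therefore the treewidth is 3.

3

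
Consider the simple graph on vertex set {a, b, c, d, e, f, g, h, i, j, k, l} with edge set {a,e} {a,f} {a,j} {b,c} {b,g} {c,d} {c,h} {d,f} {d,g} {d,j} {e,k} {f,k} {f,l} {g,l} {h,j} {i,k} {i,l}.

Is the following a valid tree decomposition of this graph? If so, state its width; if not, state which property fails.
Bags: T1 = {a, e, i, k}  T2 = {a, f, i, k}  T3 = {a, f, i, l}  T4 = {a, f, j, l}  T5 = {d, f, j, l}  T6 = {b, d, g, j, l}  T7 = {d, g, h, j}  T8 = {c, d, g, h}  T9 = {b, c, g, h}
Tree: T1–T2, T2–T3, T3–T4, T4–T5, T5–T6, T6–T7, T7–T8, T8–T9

A tree decomposition must satisfy three properties: every vertex lies in some bag; for every edge, both endpoints lie together in some bag; and for every vertex, the bags containing it form a connected subtree. Here bags containing vertex b are not connected in the tree, so the decomposition is invalid.

No — bags containing vertex b are not connected in the tree.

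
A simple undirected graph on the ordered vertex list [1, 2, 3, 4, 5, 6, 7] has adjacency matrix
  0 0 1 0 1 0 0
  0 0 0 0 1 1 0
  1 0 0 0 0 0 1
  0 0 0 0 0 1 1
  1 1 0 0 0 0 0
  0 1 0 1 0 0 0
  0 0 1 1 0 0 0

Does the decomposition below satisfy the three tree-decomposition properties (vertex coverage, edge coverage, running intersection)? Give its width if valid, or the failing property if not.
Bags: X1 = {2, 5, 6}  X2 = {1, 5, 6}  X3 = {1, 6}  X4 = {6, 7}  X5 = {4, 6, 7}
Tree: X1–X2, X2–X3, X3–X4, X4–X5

No — vertex 3 appears in no bag.

A tree decomposition must satisfy three properties: every vertex lies in some bag; for every edge, both endpoints lie together in some bag; and for every vertex, the bags containing it form a connected subtree. Here vertex 3 appears in no bag, so the decomposition is invalid.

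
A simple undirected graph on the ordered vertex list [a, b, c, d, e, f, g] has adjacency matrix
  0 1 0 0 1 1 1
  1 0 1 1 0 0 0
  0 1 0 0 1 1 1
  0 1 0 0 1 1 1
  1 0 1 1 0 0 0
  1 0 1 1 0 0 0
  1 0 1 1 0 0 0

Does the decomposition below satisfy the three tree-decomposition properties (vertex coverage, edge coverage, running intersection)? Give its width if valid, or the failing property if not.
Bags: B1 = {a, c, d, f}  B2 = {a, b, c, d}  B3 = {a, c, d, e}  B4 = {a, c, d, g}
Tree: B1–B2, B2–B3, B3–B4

Vertex coverage: the bags together contain {a, b, c, d, e, f, g}, the full vertex set. Edge coverage: each edge of G has both endpoints in at least one bag. Running intersection: for every vertex, the bags containing it form a connected subtree. All three properties hold, so this is a valid tree decomposition of width max|bag| − 1 = 3, and hence tw(G) ≤ 3.

Yes; width 3.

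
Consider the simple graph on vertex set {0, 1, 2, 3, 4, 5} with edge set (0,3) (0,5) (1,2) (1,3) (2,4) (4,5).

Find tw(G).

2

A width-2 tree decomposition is:
Bags: B1 = {2, 4, 5}  B2 = {1, 2, 5}  B3 = {1, 3, 5}  B4 = {0, 3, 5}
Tree: B1–B2, B2–B3, B3–B4
The largest bag has 3 vertices, giving width 2; this decomposition certifies tw(G) ≤ 2. The edges 5–4–2–1–3–0–5 form a cycle, so G is not a tree and its treewidth is at least 2. Combining the bounds, tw(G) = 2.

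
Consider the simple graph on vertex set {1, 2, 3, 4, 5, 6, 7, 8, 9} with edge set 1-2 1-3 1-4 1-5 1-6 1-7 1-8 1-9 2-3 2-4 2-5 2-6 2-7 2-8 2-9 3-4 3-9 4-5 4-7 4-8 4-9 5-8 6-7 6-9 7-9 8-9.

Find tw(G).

A width-4 tree decomposition is:
Bags: B1 = {1, 2, 4, 8, 9}  B2 = {1, 2, 3, 4, 9}  B3 = {1, 2, 4, 5, 8}  B4 = {1, 2, 4, 7, 9}  B5 = {1, 2, 6, 7, 9}
Tree: B1–B2, B1–B3, B1–B4, B4–B5
The largest bag has 5 vertices, giving width 4; this decomposition certifies tw(G) ≤ 4. For the lower bound, the 5 vertices {1, 2, 4, 8, 9} are pairwise adjacent, and any tree decomposition puts a clique entirely inside one bag — forcing width ≥ 4. Therefore the treewidth is 4.

4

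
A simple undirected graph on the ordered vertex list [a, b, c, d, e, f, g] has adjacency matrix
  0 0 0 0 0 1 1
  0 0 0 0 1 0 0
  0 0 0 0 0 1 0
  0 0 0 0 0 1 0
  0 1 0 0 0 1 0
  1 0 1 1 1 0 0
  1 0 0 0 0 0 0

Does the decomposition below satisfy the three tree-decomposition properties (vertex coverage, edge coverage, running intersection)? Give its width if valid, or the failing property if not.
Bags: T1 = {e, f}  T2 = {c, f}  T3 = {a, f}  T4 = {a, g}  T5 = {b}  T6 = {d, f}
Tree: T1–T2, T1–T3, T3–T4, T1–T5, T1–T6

No — edge (e,b) lies in no bag.

A tree decomposition must satisfy three properties: every vertex lies in some bag; for every edge, both endpoints lie together in some bag; and for every vertex, the bags containing it form a connected subtree. Here edge (e,b) lies in no bag, so the decomposition is invalid.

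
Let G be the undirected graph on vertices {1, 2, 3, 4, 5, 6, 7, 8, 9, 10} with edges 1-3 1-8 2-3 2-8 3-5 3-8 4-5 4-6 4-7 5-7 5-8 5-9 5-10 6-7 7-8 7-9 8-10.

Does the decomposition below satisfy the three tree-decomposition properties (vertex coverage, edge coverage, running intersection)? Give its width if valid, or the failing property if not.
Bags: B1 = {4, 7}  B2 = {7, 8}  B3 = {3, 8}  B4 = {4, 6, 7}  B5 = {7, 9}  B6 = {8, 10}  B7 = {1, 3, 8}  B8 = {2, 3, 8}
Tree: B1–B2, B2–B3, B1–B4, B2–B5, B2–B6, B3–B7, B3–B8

A tree decomposition must satisfy three properties: every vertex lies in some bag; for every edge, both endpoints lie together in some bag; and for every vertex, the bags containing it form a connected subtree. Here vertex 5 appears in no bag, so the decomposition is invalid.

No — vertex 5 appears in no bag.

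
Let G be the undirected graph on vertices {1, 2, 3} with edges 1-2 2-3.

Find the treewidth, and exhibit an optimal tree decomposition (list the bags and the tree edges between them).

Each bag holds 2 vertices, so the decomposition has width 1, which upper-bounds the treewidth. G has an edge, so its treewidth is at least 1. Hence tw(G) = 1 exactly.

Treewidth 1.
One such decomposition:
Bags: B1 = {1, 2}  B2 = {2, 3}
Tree: B1–B2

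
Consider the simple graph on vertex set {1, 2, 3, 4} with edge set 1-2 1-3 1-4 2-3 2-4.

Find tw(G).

2

A width-2 tree decomposition is:
Bags: B1 = {1, 2, 3}  B2 = {1, 2, 4}
Tree: B1–B2
Each bag holds 3 vertices, so the decomposition has width 2, which upper-bounds the treewidth. On the other hand G contains the 3-clique {1, 2, 3}. A clique must lie in a single bag of any decomposition, so no decomposition can have width below 2. Combining the bounds, tw(G) = 2.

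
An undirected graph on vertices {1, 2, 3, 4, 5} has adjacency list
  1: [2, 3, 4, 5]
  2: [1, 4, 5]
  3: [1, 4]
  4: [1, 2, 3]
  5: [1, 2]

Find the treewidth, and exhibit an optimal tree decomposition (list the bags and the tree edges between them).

Each bag holds 3 vertices, so the decomposition has width 2, which upper-bounds the treewidth. On the other hand G contains the 3-clique {1, 2, 4}. A clique must lie in a single bag of any decomposition, so no decomposition can have width below 2. Hence tw(G) = 2 exactly.

Treewidth 2.
Bags: B1 = {1, 2, 5}  B2 = {1, 2, 4}  B3 = {1, 3, 4}
Tree: B1–B2, B2–B3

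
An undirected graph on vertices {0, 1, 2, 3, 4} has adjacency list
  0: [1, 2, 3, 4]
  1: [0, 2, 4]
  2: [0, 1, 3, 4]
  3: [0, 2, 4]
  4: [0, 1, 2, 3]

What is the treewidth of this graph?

3

A width-3 tree decomposition is:
Bags: B1 = {0, 2, 3, 4}  B2 = {0, 1, 2, 4}
Tree: B1–B2
The largest bag has 4 vertices, giving width 3; this decomposition certifies tw(G) ≤ 3. Conversely, {0, 1, 2, 4} is a clique of size 4, and the vertices of any clique must share a bag in every tree decomposition; so some bag has ≥ 4 vertices and tw(G) ≥ 3. Hence tw(G) = 3 exactly.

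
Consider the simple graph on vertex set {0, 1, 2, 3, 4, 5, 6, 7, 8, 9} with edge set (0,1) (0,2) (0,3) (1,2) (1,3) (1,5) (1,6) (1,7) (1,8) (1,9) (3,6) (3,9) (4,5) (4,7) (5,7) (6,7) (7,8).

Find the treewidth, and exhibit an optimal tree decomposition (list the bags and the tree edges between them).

Treewidth 2.
One optimal decomposition is:
Bags: B1 = {1, 5, 7}  B2 = {1, 6, 7}  B3 = {1, 3, 6}  B4 = {0, 1, 3}  B5 = {0, 1, 2}  B6 = {4, 5, 7}  B7 = {1, 7, 8}  B8 = {1, 3, 9}
Tree: B1–B2, B2–B3, B3–B4, B4–B5, B1–B6, B2–B7, B3–B8

Every bag has size at most 3, so the width is 3 − 1 = 2 and tw(G) ≤ 2. For the lower bound, the 3 vertices {0, 1, 2} are pairwise adjacent, and any tree decomposition puts a clique entirely inside one bag — forcing width ≥ 2. Therefore the treewidth is 2.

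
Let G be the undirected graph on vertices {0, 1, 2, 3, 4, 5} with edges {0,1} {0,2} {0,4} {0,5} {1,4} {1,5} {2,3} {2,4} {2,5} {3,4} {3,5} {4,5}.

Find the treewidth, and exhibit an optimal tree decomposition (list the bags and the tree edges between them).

Treewidth 3.
Bags: B1 = {0, 1, 4, 5}  B2 = {0, 2, 4, 5}  B3 = {2, 3, 4, 5}
Tree: B1–B2, B2–B3

The largest bag has 4 vertices, giving width 3; this decomposition certifies tw(G) ≤ 3. For the lower bound, the 4 vertices {0, 1, 4, 5} are pairwise adjacent, and any tree decomposition puts a clique entirely inside one bag — forcing width ≥ 3. Therefore the treewidth is 3.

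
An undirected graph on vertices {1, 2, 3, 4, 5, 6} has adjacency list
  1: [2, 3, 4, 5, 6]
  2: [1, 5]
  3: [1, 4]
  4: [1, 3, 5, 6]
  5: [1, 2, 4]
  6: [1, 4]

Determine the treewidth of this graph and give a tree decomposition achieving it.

Treewidth 2.
One optimal decomposition is:
Bags: B1 = {1, 4, 6}  B2 = {1, 3, 4}  B3 = {1, 4, 5}  B4 = {1, 2, 5}
Tree: B1–B2, B1–B3, B3–B4

Each bag holds 3 vertices, so the decomposition has width 2, which upper-bounds the treewidth. On the other hand G contains the 3-clique {1, 2, 5}. A clique must lie in a single bag of any decomposition, so no decomposition can have width below 2. Therefore the treewidth is 2.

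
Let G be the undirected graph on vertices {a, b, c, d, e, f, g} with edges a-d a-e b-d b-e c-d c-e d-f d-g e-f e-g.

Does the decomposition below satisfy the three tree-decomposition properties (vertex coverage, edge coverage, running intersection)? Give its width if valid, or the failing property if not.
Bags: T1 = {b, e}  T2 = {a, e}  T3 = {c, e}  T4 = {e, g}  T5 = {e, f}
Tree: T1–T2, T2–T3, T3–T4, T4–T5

A tree decomposition must satisfy three properties: every vertex lies in some bag; for every edge, both endpoints lie together in some bag; and for every vertex, the bags containing it form a connected subtree. Here vertex d appears in no bag, so the decomposition is invalid.

No — vertex d appears in no bag.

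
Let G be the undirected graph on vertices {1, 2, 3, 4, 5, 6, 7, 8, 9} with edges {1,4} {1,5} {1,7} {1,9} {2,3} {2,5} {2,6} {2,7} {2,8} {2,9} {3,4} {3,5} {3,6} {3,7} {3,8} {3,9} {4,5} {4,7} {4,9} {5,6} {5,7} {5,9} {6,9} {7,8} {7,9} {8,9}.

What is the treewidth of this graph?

4

A width-4 tree decomposition is:
Bags: B1 = {2, 3, 5, 7, 9}  B2 = {3, 4, 5, 7, 9}  B3 = {2, 3, 7, 8, 9}  B4 = {2, 3, 5, 6, 9}  B5 = {1, 4, 5, 7, 9}
Tree: B1–B2, B1–B3, B1–B4, B2–B5
The largest bag has 5 vertices, giving width 4; this decomposition certifies tw(G) ≤ 4. On the other hand G contains the 5-clique {1, 4, 5, 7, 9}. A clique must lie in a single bag of any decomposition, so no decomposition can have width below 4. Hence tw(G) = 4 exactly.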